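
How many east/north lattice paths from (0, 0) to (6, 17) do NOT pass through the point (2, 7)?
Number of paths = 64911

Total paths from (0, 0) to (6, 17): C(23, 6) = 100947. Paths through (2, 7): (paths (0, 0) → (2, 7)) × (paths (2, 7) → (6, 17)) = C(9, 2) · C(14, 4) = 36 · 1001 = 36036. Avoidance count = 100947 − 36036 = 64911.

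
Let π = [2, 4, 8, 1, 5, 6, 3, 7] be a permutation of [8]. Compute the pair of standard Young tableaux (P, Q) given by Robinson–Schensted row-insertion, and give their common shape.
P = [1, 3, 5, 6, 7] / [2, 4] / [8];  Q = [1, 2, 3, 6, 8] / [4, 5] / [7];  common shape = (5, 2, 1)

Row-insert the values π_1, π_2, … into P one at a time, bumping the leftmost entry strictly greater than the inserted value down to the next row. The recording tableau Q records, in position (i, j), the step at which that cell was added to P.
  Insert 2 (step 1): P = [2];  Q = [1]
  Insert 4 (step 2): P = [2, 4];  Q = [1, 2]
  Insert 8 (step 3): P = [2, 4, 8];  Q = [1, 2, 3]
  Insert 1 (step 4): P = [1, 4, 8] / [2];  Q = [1, 2, 3] / [4]
  Insert 5 (step 5): P = [1, 4, 5] / [2, 8];  Q = [1, 2, 3] / [4, 5]
  Insert 6 (step 6): P = [1, 4, 5, 6] / [2, 8];  Q = [1, 2, 3, 6] / [4, 5]
  Insert 3 (step 7): P = [1, 3, 5, 6] / [2, 4] / [8];  Q = [1, 2, 3, 6] / [4, 5] / [7]
  Insert 7 (step 8): P = [1, 3, 5, 6, 7] / [2, 4] / [8];  Q = [1, 2, 3, 6, 8] / [4, 5] / [7]
Final shape: (5, 2, 1).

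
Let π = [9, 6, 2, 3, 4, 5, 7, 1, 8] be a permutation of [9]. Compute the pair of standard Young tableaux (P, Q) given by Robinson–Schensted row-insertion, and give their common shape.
P = [1, 3, 4, 5, 7, 8] / [2] / [6] / [9];  Q = [1, 4, 5, 6, 7, 9] / [2] / [3] / [8];  common shape = (6, 1, 1, 1)

Row-insert the values π_1, π_2, … into P one at a time, bumping the leftmost entry strictly greater than the inserted value down to the next row. The recording tableau Q records, in position (i, j), the step at which that cell was added to P.
  Insert 9 (step 1): P = [9];  Q = [1]
  Insert 6 (step 2): P = [6] / [9];  Q = [1] / [2]
  Insert 2 (step 3): P = [2] / [6] / [9];  Q = [1] / [2] / [3]
  Insert 3 (step 4): P = [2, 3] / [6] / [9];  Q = [1, 4] / [2] / [3]
  Insert 4 (step 5): P = [2, 3, 4] / [6] / [9];  Q = [1, 4, 5] / [2] / [3]
  Insert 5 (step 6): P = [2, 3, 4, 5] / [6] / [9];  Q = [1, 4, 5, 6] / [2] / [3]
  Insert 7 (step 7): P = [2, 3, 4, 5, 7] / [6] / [9];  Q = [1, 4, 5, 6, 7] / [2] / [3]
  Insert 1 (step 8): P = [1, 3, 4, 5, 7] / [2] / [6] / [9];  Q = [1, 4, 5, 6, 7] / [2] / [3] / [8]
  Insert 8 (step 9): P = [1, 3, 4, 5, 7, 8] / [2] / [6] / [9];  Q = [1, 4, 5, 6, 7, 9] / [2] / [3] / [8]
Final shape: (6, 1, 1, 1).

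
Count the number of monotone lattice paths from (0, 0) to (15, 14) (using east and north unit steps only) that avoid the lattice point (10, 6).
Number of paths = 67252464

Total paths from (0, 0) to (15, 14): C(29, 15) = 77558760. Paths through (10, 6): (paths (0, 0) → (10, 6)) × (paths (10, 6) → (15, 14)) = C(16, 10) · C(13, 5) = 8008 · 1287 = 10306296. Avoidance count = 77558760 − 10306296 = 67252464.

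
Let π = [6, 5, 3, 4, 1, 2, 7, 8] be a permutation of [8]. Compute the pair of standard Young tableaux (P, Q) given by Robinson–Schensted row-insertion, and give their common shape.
P = [1, 2, 7, 8] / [3, 4] / [5] / [6];  Q = [1, 4, 7, 8] / [2, 6] / [3] / [5];  common shape = (4, 2, 1, 1)

Row-insert the values π_1, π_2, … into P one at a time, bumping the leftmost entry strictly greater than the inserted value down to the next row. The recording tableau Q records, in position (i, j), the step at which that cell was added to P.
  Insert 6 (step 1): P = [6];  Q = [1]
  Insert 5 (step 2): P = [5] / [6];  Q = [1] / [2]
  Insert 3 (step 3): P = [3] / [5] / [6];  Q = [1] / [2] / [3]
  Insert 4 (step 4): P = [3, 4] / [5] / [6];  Q = [1, 4] / [2] / [3]
  Insert 1 (step 5): P = [1, 4] / [3] / [5] / [6];  Q = [1, 4] / [2] / [3] / [5]
  Insert 2 (step 6): P = [1, 2] / [3, 4] / [5] / [6];  Q = [1, 4] / [2, 6] / [3] / [5]
  Insert 7 (step 7): P = [1, 2, 7] / [3, 4] / [5] / [6];  Q = [1, 4, 7] / [2, 6] / [3] / [5]
  Insert 8 (step 8): P = [1, 2, 7, 8] / [3, 4] / [5] / [6];  Q = [1, 4, 7, 8] / [2, 6] / [3] / [5]
Final shape: (4, 2, 1, 1).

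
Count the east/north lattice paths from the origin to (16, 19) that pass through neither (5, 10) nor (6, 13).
Number of paths = 3434464110

Inclusion–exclusion. Total paths: C(35, 16) = 4059928950. Through P₁: C(15, 5)·C(20, 11) = 504383880. Through P₂: C(19, 6)·C(16, 10) = 217273056. Since P₁ is strictly southwest of P₂, a monotone path through both must visit P₁ then P₂; paths through both = C(15, 5)·C(4, 1)·C(16, 10) = 96192096. Avoid both = 4059928950 − 504383880 − 217273056 + 96192096 = 3434464110.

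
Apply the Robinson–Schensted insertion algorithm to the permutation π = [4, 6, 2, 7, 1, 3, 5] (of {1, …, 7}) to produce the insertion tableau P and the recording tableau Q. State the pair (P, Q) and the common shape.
P = [1, 3, 5] / [2, 6, 7] / [4];  Q = [1, 2, 4] / [3, 6, 7] / [5];  common shape = (3, 3, 1)

Row-insert the values π_1, π_2, … into P one at a time, bumping the leftmost entry strictly greater than the inserted value down to the next row. The recording tableau Q records, in position (i, j), the step at which that cell was added to P.
  Insert 4 (step 1): P = [4];  Q = [1]
  Insert 6 (step 2): P = [4, 6];  Q = [1, 2]
  Insert 2 (step 3): P = [2, 6] / [4];  Q = [1, 2] / [3]
  Insert 7 (step 4): P = [2, 6, 7] / [4];  Q = [1, 2, 4] / [3]
  Insert 1 (step 5): P = [1, 6, 7] / [2] / [4];  Q = [1, 2, 4] / [3] / [5]
  Insert 3 (step 6): P = [1, 3, 7] / [2, 6] / [4];  Q = [1, 2, 4] / [3, 6] / [5]
  Insert 5 (step 7): P = [1, 3, 5] / [2, 6, 7] / [4];  Q = [1, 2, 4] / [3, 6, 7] / [5]
Final shape: (3, 3, 1).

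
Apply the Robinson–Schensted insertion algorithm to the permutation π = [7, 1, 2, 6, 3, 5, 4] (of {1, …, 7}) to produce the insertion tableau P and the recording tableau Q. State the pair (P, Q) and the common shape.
P = [1, 2, 3, 4] / [5] / [6] / [7];  Q = [1, 3, 4, 6] / [2] / [5] / [7];  common shape = (4, 1, 1, 1)

Row-insert the values π_1, π_2, … into P one at a time, bumping the leftmost entry strictly greater than the inserted value down to the next row. The recording tableau Q records, in position (i, j), the step at which that cell was added to P.
  Insert 7 (step 1): P = [7];  Q = [1]
  Insert 1 (step 2): P = [1] / [7];  Q = [1] / [2]
  Insert 2 (step 3): P = [1, 2] / [7];  Q = [1, 3] / [2]
  Insert 6 (step 4): P = [1, 2, 6] / [7];  Q = [1, 3, 4] / [2]
  Insert 3 (step 5): P = [1, 2, 3] / [6] / [7];  Q = [1, 3, 4] / [2] / [5]
  Insert 5 (step 6): P = [1, 2, 3, 5] / [6] / [7];  Q = [1, 3, 4, 6] / [2] / [5]
  Insert 4 (step 7): P = [1, 2, 3, 4] / [5] / [6] / [7];  Q = [1, 3, 4, 6] / [2] / [5] / [7]
Final shape: (4, 1, 1, 1).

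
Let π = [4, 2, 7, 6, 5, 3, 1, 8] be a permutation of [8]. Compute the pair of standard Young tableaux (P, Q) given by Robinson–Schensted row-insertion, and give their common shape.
P = [1, 3, 8] / [2, 5] / [4] / [6] / [7];  Q = [1, 3, 8] / [2, 4] / [5] / [6] / [7];  common shape = (3, 2, 1, 1, 1)

Row-insert the values π_1, π_2, … into P one at a time, bumping the leftmost entry strictly greater than the inserted value down to the next row. The recording tableau Q records, in position (i, j), the step at which that cell was added to P.
  Insert 4 (step 1): P = [4];  Q = [1]
  Insert 2 (step 2): P = [2] / [4];  Q = [1] / [2]
  Insert 7 (step 3): P = [2, 7] / [4];  Q = [1, 3] / [2]
  Insert 6 (step 4): P = [2, 6] / [4, 7];  Q = [1, 3] / [2, 4]
  Insert 5 (step 5): P = [2, 5] / [4, 6] / [7];  Q = [1, 3] / [2, 4] / [5]
  Insert 3 (step 6): P = [2, 3] / [4, 5] / [6] / [7];  Q = [1, 3] / [2, 4] / [5] / [6]
  Insert 1 (step 7): P = [1, 3] / [2, 5] / [4] / [6] / [7];  Q = [1, 3] / [2, 4] / [5] / [6] / [7]
  Insert 8 (step 8): P = [1, 3, 8] / [2, 5] / [4] / [6] / [7];  Q = [1, 3, 8] / [2, 4] / [5] / [6] / [7]
Final shape: (3, 2, 1, 1, 1).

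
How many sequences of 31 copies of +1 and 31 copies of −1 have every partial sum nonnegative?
C_31 = 14544636039226909

These ballot sequences are counted by the Catalan number C_n = (1/(n + 1)) · C(2n, n). For n = 31: C_31 = (1/32) · C(62, 31) = 465428353255261088/32 = 14544636039226909.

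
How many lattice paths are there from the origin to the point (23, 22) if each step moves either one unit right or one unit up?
Number of paths = 4116715363800

A monotone lattice path from (0, 0) to (23, 22) consists of 23 east steps and 22 north steps in some order, so it is determined by which 23 of the 45 steps are east. The count is C(45, 23) = 4116715363800.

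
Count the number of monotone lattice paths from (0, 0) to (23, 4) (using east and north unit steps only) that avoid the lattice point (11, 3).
Number of paths = 12818

Total paths from (0, 0) to (23, 4): C(27, 23) = 17550. Paths through (11, 3): (paths (0, 0) → (11, 3)) × (paths (11, 3) → (23, 4)) = C(14, 11) · C(13, 12) = 364 · 13 = 4732. Avoidance count = 17550 − 4732 = 12818.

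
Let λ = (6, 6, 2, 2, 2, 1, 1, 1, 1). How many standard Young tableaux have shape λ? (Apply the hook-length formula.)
# SYT of shape (6, 6, 2, 2, 2, 1, 1, 1, 1) = 615557250

Hook-length formula: f^λ = n! / Π hook(c), product over all cells c of the Young diagram. For λ = (6, 6, 2, 2, 2, 1, 1, 1, 1), n = 22 boxes. Hook lengths by row (left-to-right, top-to-bottom): [14, 9, 5, 4, 3, 2]; [13, 8, 4, 3, 2, 1]; [8, 3]; [7, 2]; [6, 1]; [4]; [3]; [2]; [1]. Product of hooks = 1825988935680. So f^λ = 22! / 1825988935680 = 1124000727777607680000 / 1825988935680 = 615557250.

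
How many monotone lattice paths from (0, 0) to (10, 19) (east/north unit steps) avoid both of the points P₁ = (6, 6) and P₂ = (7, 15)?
Number of paths = 12185250

Inclusion–exclusion. Total paths: C(29, 10) = 20030010. Through P₁: C(12, 6)·C(17, 4) = 2199120. Through P₂: C(22, 7)·C(7, 3) = 5969040. Since P₁ is strictly southwest of P₂, a monotone path through both must visit P₁ then P₂; paths through both = C(12, 6)·C(10, 1)·C(7, 3) = 323400. Avoid both = 20030010 − 2199120 − 5969040 + 323400 = 12185250.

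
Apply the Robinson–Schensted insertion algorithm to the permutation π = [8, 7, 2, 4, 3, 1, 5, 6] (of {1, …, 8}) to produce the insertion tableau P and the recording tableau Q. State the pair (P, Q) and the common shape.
P = [1, 3, 5, 6] / [2] / [4] / [7] / [8];  Q = [1, 4, 7, 8] / [2] / [3] / [5] / [6];  common shape = (4, 1, 1, 1, 1)

Row-insert the values π_1, π_2, … into P one at a time, bumping the leftmost entry strictly greater than the inserted value down to the next row. The recording tableau Q records, in position (i, j), the step at which that cell was added to P.
  Insert 8 (step 1): P = [8];  Q = [1]
  Insert 7 (step 2): P = [7] / [8];  Q = [1] / [2]
  Insert 2 (step 3): P = [2] / [7] / [8];  Q = [1] / [2] / [3]
  Insert 4 (step 4): P = [2, 4] / [7] / [8];  Q = [1, 4] / [2] / [3]
  Insert 3 (step 5): P = [2, 3] / [4] / [7] / [8];  Q = [1, 4] / [2] / [3] / [5]
  Insert 1 (step 6): P = [1, 3] / [2] / [4] / [7] / [8];  Q = [1, 4] / [2] / [3] / [5] / [6]
  Insert 5 (step 7): P = [1, 3, 5] / [2] / [4] / [7] / [8];  Q = [1, 4, 7] / [2] / [3] / [5] / [6]
  Insert 6 (step 8): P = [1, 3, 5, 6] / [2] / [4] / [7] / [8];  Q = [1, 4, 7, 8] / [2] / [3] / [5] / [6]
Final shape: (4, 1, 1, 1, 1).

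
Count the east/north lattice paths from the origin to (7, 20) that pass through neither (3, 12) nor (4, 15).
Number of paths = 547669

Inclusion–exclusion. Total paths: C(27, 7) = 888030. Through P₁: C(15, 3)·C(12, 4) = 225225. Through P₂: C(19, 4)·C(8, 3) = 217056. Since P₁ is strictly southwest of P₂, a monotone path through both must visit P₁ then P₂; paths through both = C(15, 3)·C(4, 1)·C(8, 3) = 101920. Avoid both = 888030 − 225225 − 217056 + 101920 = 547669.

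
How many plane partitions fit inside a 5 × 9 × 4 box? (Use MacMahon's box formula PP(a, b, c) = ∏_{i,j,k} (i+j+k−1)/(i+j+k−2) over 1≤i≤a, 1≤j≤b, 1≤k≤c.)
PP(5, 9, 4) = 23029990984

Evaluate the triple product over i = 1..5, j = 1..9, k = 1..4. The factors are (2/1) · (3/2) · (4/3) · (5/4) · (3/2) · (4/3) · (5/4) · (6/5) · … (180 factors total). The numerators and denominators telescope so the product is an integer; carrying out the multiplication exactly gives PP(5, 9, 4) = 23029990984.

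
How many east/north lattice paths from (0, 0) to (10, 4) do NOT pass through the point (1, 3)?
Number of paths = 961

Total paths from (0, 0) to (10, 4): C(14, 10) = 1001. Paths through (1, 3): (paths (0, 0) → (1, 3)) × (paths (1, 3) → (10, 4)) = C(4, 1) · C(10, 9) = 4 · 10 = 40. Avoidance count = 1001 − 40 = 961.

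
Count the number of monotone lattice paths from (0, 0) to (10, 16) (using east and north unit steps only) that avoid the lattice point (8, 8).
Number of paths = 4732585

Total paths from (0, 0) to (10, 16): C(26, 10) = 5311735. Paths through (8, 8): (paths (0, 0) → (8, 8)) × (paths (8, 8) → (10, 16)) = C(16, 8) · C(10, 2) = 12870 · 45 = 579150. Avoidance count = 5311735 − 579150 = 4732585.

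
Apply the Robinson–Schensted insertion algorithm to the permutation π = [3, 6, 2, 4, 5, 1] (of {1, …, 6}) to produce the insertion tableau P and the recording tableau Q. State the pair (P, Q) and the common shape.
P = [1, 4, 5] / [2, 6] / [3];  Q = [1, 2, 5] / [3, 4] / [6];  common shape = (3, 2, 1)

Row-insert the values π_1, π_2, … into P one at a time, bumping the leftmost entry strictly greater than the inserted value down to the next row. The recording tableau Q records, in position (i, j), the step at which that cell was added to P.
  Insert 3 (step 1): P = [3];  Q = [1]
  Insert 6 (step 2): P = [3, 6];  Q = [1, 2]
  Insert 2 (step 3): P = [2, 6] / [3];  Q = [1, 2] / [3]
  Insert 4 (step 4): P = [2, 4] / [3, 6];  Q = [1, 2] / [3, 4]
  Insert 5 (step 5): P = [2, 4, 5] / [3, 6];  Q = [1, 2, 5] / [3, 4]
  Insert 1 (step 6): P = [1, 4, 5] / [2, 6] / [3];  Q = [1, 2, 5] / [3, 4] / [6]
Final shape: (3, 2, 1).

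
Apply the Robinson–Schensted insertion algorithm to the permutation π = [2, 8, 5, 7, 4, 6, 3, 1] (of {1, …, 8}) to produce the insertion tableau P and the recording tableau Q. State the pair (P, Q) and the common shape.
P = [1, 3, 6] / [2, 7] / [4] / [5] / [8];  Q = [1, 2, 4] / [3, 6] / [5] / [7] / [8];  common shape = (3, 2, 1, 1, 1)

Row-insert the values π_1, π_2, … into P one at a time, bumping the leftmost entry strictly greater than the inserted value down to the next row. The recording tableau Q records, in position (i, j), the step at which that cell was added to P.
  Insert 2 (step 1): P = [2];  Q = [1]
  Insert 8 (step 2): P = [2, 8];  Q = [1, 2]
  Insert 5 (step 3): P = [2, 5] / [8];  Q = [1, 2] / [3]
  Insert 7 (step 4): P = [2, 5, 7] / [8];  Q = [1, 2, 4] / [3]
  Insert 4 (step 5): P = [2, 4, 7] / [5] / [8];  Q = [1, 2, 4] / [3] / [5]
  Insert 6 (step 6): P = [2, 4, 6] / [5, 7] / [8];  Q = [1, 2, 4] / [3, 6] / [5]
  Insert 3 (step 7): P = [2, 3, 6] / [4, 7] / [5] / [8];  Q = [1, 2, 4] / [3, 6] / [5] / [7]
  Insert 1 (step 8): P = [1, 3, 6] / [2, 7] / [4] / [5] / [8];  Q = [1, 2, 4] / [3, 6] / [5] / [7] / [8]
Final shape: (3, 2, 1, 1, 1).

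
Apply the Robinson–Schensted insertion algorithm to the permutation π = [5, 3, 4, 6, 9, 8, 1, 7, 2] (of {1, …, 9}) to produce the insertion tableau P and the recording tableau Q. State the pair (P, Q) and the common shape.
P = [1, 2, 6, 7] / [3, 4] / [5, 8] / [9];  Q = [1, 3, 4, 5] / [2, 6] / [7, 8] / [9];  common shape = (4, 2, 2, 1)

Row-insert the values π_1, π_2, … into P one at a time, bumping the leftmost entry strictly greater than the inserted value down to the next row. The recording tableau Q records, in position (i, j), the step at which that cell was added to P.
  Insert 5 (step 1): P = [5];  Q = [1]
  Insert 3 (step 2): P = [3] / [5];  Q = [1] / [2]
  Insert 4 (step 3): P = [3, 4] / [5];  Q = [1, 3] / [2]
  Insert 6 (step 4): P = [3, 4, 6] / [5];  Q = [1, 3, 4] / [2]
  Insert 9 (step 5): P = [3, 4, 6, 9] / [5];  Q = [1, 3, 4, 5] / [2]
  Insert 8 (step 6): P = [3, 4, 6, 8] / [5, 9];  Q = [1, 3, 4, 5] / [2, 6]
  Insert 1 (step 7): P = [1, 4, 6, 8] / [3, 9] / [5];  Q = [1, 3, 4, 5] / [2, 6] / [7]
  Insert 7 (step 8): P = [1, 4, 6, 7] / [3, 8] / [5, 9];  Q = [1, 3, 4, 5] / [2, 6] / [7, 8]
  Insert 2 (step 9): P = [1, 2, 6, 7] / [3, 4] / [5, 8] / [9];  Q = [1, 3, 4, 5] / [2, 6] / [7, 8] / [9]
Final shape: (4, 2, 2, 1).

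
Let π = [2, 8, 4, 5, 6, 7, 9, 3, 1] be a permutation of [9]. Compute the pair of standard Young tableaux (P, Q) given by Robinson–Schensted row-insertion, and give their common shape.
P = [1, 3, 5, 6, 7, 9] / [2] / [4] / [8];  Q = [1, 2, 4, 5, 6, 7] / [3] / [8] / [9];  common shape = (6, 1, 1, 1)

Row-insert the values π_1, π_2, … into P one at a time, bumping the leftmost entry strictly greater than the inserted value down to the next row. The recording tableau Q records, in position (i, j), the step at which that cell was added to P.
  Insert 2 (step 1): P = [2];  Q = [1]
  Insert 8 (step 2): P = [2, 8];  Q = [1, 2]
  Insert 4 (step 3): P = [2, 4] / [8];  Q = [1, 2] / [3]
  Insert 5 (step 4): P = [2, 4, 5] / [8];  Q = [1, 2, 4] / [3]
  Insert 6 (step 5): P = [2, 4, 5, 6] / [8];  Q = [1, 2, 4, 5] / [3]
  Insert 7 (step 6): P = [2, 4, 5, 6, 7] / [8];  Q = [1, 2, 4, 5, 6] / [3]
  Insert 9 (step 7): P = [2, 4, 5, 6, 7, 9] / [8];  Q = [1, 2, 4, 5, 6, 7] / [3]
  Insert 3 (step 8): P = [2, 3, 5, 6, 7, 9] / [4] / [8];  Q = [1, 2, 4, 5, 6, 7] / [3] / [8]
  Insert 1 (step 9): P = [1, 3, 5, 6, 7, 9] / [2] / [4] / [8];  Q = [1, 2, 4, 5, 6, 7] / [3] / [8] / [9]
Final shape: (6, 1, 1, 1).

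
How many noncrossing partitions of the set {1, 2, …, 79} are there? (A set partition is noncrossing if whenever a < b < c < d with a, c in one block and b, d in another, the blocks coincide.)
C_79 = 289450081175264899454283846029490767264392230

These noncrossing partitions are counted by the Catalan number C_n = (1/(n + 1)) · C(2n, n). For n = 79: C_79 = (1/80) · C(158, 79) = 23156006494021191956342707682359261381151378400/80 = 289450081175264899454283846029490767264392230.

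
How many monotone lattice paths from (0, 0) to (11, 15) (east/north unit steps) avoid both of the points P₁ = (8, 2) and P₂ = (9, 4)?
Number of paths = 7655720

Inclusion–exclusion. Total paths: C(26, 11) = 7726160. Through P₁: C(10, 8)·C(16, 3) = 25200. Through P₂: C(13, 9)·C(13, 2) = 55770. Since P₁ is strictly southwest of P₂, a monotone path through both must visit P₁ then P₂; paths through both = C(10, 8)·C(3, 1)·C(13, 2) = 10530. Avoid both = 7726160 − 25200 − 55770 + 10530 = 7655720.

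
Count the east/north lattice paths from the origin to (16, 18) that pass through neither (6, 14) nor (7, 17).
Number of paths = 2163252030

Inclusion–exclusion. Total paths: C(34, 16) = 2203961430. Through P₁: C(20, 6)·C(14, 10) = 38798760. Through P₂: C(24, 7)·C(10, 9) = 3461040. Since P₁ is strictly southwest of P₂, a monotone path through both must visit P₁ then P₂; paths through both = C(20, 6)·C(4, 1)·C(10, 9) = 1550400. Avoid both = 2203961430 − 38798760 − 3461040 + 1550400 = 2163252030.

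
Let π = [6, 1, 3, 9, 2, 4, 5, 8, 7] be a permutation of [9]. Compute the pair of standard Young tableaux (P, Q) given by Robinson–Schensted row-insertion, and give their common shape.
P = [1, 2, 4, 5, 7] / [3, 8] / [6, 9];  Q = [1, 3, 4, 7, 8] / [2, 6] / [5, 9];  common shape = (5, 2, 2)

Row-insert the values π_1, π_2, … into P one at a time, bumping the leftmost entry strictly greater than the inserted value down to the next row. The recording tableau Q records, in position (i, j), the step at which that cell was added to P.
  Insert 6 (step 1): P = [6];  Q = [1]
  Insert 1 (step 2): P = [1] / [6];  Q = [1] / [2]
  Insert 3 (step 3): P = [1, 3] / [6];  Q = [1, 3] / [2]
  Insert 9 (step 4): P = [1, 3, 9] / [6];  Q = [1, 3, 4] / [2]
  Insert 2 (step 5): P = [1, 2, 9] / [3] / [6];  Q = [1, 3, 4] / [2] / [5]
  Insert 4 (step 6): P = [1, 2, 4] / [3, 9] / [6];  Q = [1, 3, 4] / [2, 6] / [5]
  Insert 5 (step 7): P = [1, 2, 4, 5] / [3, 9] / [6];  Q = [1, 3, 4, 7] / [2, 6] / [5]
  Insert 8 (step 8): P = [1, 2, 4, 5, 8] / [3, 9] / [6];  Q = [1, 3, 4, 7, 8] / [2, 6] / [5]
  Insert 7 (step 9): P = [1, 2, 4, 5, 7] / [3, 8] / [6, 9];  Q = [1, 3, 4, 7, 8] / [2, 6] / [5, 9]
Final shape: (5, 2, 2).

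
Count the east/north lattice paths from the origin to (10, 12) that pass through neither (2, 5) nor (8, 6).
Number of paths = 431543

Inclusion–exclusion. Total paths: C(22, 10) = 646646. Through P₁: C(7, 2)·C(15, 8) = 135135. Through P₂: C(14, 8)·C(8, 2) = 84084. Since P₁ is strictly southwest of P₂, a monotone path through both must visit P₁ then P₂; paths through both = C(7, 2)·C(7, 6)·C(8, 2) = 4116. Avoid both = 646646 − 135135 − 84084 + 4116 = 431543.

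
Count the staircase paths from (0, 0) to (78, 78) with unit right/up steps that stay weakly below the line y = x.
C_78 = 73745243611532458459690151854647329239335600

These NE paths below the diagonal are counted by the Catalan number C_n = (1/(n + 1)) · C(2n, n). For n = 78: C_78 = (1/79) · C(156, 78) = 5825874245311064218315521996517139009907512400/79 = 73745243611532458459690151854647329239335600.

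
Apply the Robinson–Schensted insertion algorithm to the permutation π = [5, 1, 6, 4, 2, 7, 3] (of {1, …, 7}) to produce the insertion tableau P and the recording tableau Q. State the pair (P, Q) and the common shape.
P = [1, 2, 3] / [4, 6, 7] / [5];  Q = [1, 3, 6] / [2, 4, 7] / [5];  common shape = (3, 3, 1)

Row-insert the values π_1, π_2, … into P one at a time, bumping the leftmost entry strictly greater than the inserted value down to the next row. The recording tableau Q records, in position (i, j), the step at which that cell was added to P.
  Insert 5 (step 1): P = [5];  Q = [1]
  Insert 1 (step 2): P = [1] / [5];  Q = [1] / [2]
  Insert 6 (step 3): P = [1, 6] / [5];  Q = [1, 3] / [2]
  Insert 4 (step 4): P = [1, 4] / [5, 6];  Q = [1, 3] / [2, 4]
  Insert 2 (step 5): P = [1, 2] / [4, 6] / [5];  Q = [1, 3] / [2, 4] / [5]
  Insert 7 (step 6): P = [1, 2, 7] / [4, 6] / [5];  Q = [1, 3, 6] / [2, 4] / [5]
  Insert 3 (step 7): P = [1, 2, 3] / [4, 6, 7] / [5];  Q = [1, 3, 6] / [2, 4, 7] / [5]
Final shape: (3, 3, 1).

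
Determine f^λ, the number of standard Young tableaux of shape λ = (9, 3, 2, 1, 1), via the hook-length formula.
# SYT of shape (9, 3, 2, 1, 1) = 194040

Hook-length formula: f^λ = n! / Π hook(c), product over all cells c of the Young diagram. For λ = (9, 3, 2, 1, 1), n = 16 boxes. Hook lengths by row (left-to-right, top-to-bottom): [13, 10, 8, 6, 5, 4, 3, 2, 1]; [6, 3, 1]; [4, 1]; [2]; [1]. Product of hooks = 107827200. So f^λ = 16! / 107827200 = 20922789888000 / 107827200 = 194040.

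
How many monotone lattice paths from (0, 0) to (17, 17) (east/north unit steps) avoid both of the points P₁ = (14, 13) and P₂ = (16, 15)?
Number of paths = 1090994535

Inclusion–exclusion. Total paths: C(34, 17) = 2333606220. Through P₁: C(27, 14)·C(7, 3) = 702040500. Through P₂: C(31, 16)·C(3, 1) = 901620585. Since P₁ is strictly southwest of P₂, a monotone path through both must visit P₁ then P₂; paths through both = C(27, 14)·C(4, 2)·C(3, 1) = 361049400. Avoid both = 2333606220 − 702040500 − 901620585 + 361049400 = 1090994535.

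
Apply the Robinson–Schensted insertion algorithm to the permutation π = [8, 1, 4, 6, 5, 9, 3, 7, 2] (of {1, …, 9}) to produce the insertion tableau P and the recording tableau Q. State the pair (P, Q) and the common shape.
P = [1, 2, 5, 7] / [3, 9] / [4] / [6] / [8];  Q = [1, 3, 4, 6] / [2, 8] / [5] / [7] / [9];  common shape = (4, 2, 1, 1, 1)

Row-insert the values π_1, π_2, … into P one at a time, bumping the leftmost entry strictly greater than the inserted value down to the next row. The recording tableau Q records, in position (i, j), the step at which that cell was added to P.
  Insert 8 (step 1): P = [8];  Q = [1]
  Insert 1 (step 2): P = [1] / [8];  Q = [1] / [2]
  Insert 4 (step 3): P = [1, 4] / [8];  Q = [1, 3] / [2]
  Insert 6 (step 4): P = [1, 4, 6] / [8];  Q = [1, 3, 4] / [2]
  Insert 5 (step 5): P = [1, 4, 5] / [6] / [8];  Q = [1, 3, 4] / [2] / [5]
  Insert 9 (step 6): P = [1, 4, 5, 9] / [6] / [8];  Q = [1, 3, 4, 6] / [2] / [5]
  Insert 3 (step 7): P = [1, 3, 5, 9] / [4] / [6] / [8];  Q = [1, 3, 4, 6] / [2] / [5] / [7]
  Insert 7 (step 8): P = [1, 3, 5, 7] / [4, 9] / [6] / [8];  Q = [1, 3, 4, 6] / [2, 8] / [5] / [7]
  Insert 2 (step 9): P = [1, 2, 5, 7] / [3, 9] / [4] / [6] / [8];  Q = [1, 3, 4, 6] / [2, 8] / [5] / [7] / [9]
Final shape: (4, 2, 1, 1, 1).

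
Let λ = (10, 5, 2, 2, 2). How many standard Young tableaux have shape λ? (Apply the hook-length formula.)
# SYT of shape (10, 5, 2, 2, 2) = 95931000

Hook-length formula: f^λ = n! / Π hook(c), product over all cells c of the Young diagram. For λ = (10, 5, 2, 2, 2), n = 21 boxes. Hook lengths by row (left-to-right, top-to-bottom): [14, 13, 9, 8, 7, 5, 4, 3, 2, 1]; [8, 7, 3, 2, 1]; [4, 3]; [3, 2]; [2, 1]. Product of hooks = 532580106240. So f^λ = 21! / 532580106240 = 51090942171709440000 / 532580106240 = 95931000.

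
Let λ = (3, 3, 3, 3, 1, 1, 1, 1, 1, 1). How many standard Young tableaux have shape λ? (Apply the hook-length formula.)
# SYT of shape (3, 3, 3, 3, 1, 1, 1, 1, 1, 1) = 259896

Hook-length formula: f^λ = n! / Π hook(c), product over all cells c of the Young diagram. For λ = (3, 3, 3, 3, 1, 1, 1, 1, 1, 1), n = 18 boxes. Hook lengths by row (left-to-right, top-to-bottom): [12, 5, 4]; [11, 4, 3]; [10, 3, 2]; [9, 2, 1]; [6]; [5]; [4]; [3]; [2]; [1]. Product of hooks = 24634368000. So f^λ = 18! / 24634368000 = 6402373705728000 / 24634368000 = 259896.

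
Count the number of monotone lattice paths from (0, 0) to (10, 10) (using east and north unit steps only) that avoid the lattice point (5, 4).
Number of paths = 126544

Total paths from (0, 0) to (10, 10): C(20, 10) = 184756. Paths through (5, 4): (paths (0, 0) → (5, 4)) × (paths (5, 4) → (10, 10)) = C(9, 5) · C(11, 5) = 126 · 462 = 58212. Avoidance count = 184756 − 58212 = 126544.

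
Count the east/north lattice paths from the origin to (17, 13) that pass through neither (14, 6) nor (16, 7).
Number of paths = 114206511

Inclusion–exclusion. Total paths: C(30, 17) = 119759850. Through P₁: C(20, 14)·C(10, 3) = 4651200. Through P₂: C(23, 16)·C(7, 1) = 1716099. Since P₁ is strictly southwest of P₂, a monotone path through both must visit P₁ then P₂; paths through both = C(20, 14)·C(3, 2)·C(7, 1) = 813960. Avoid both = 119759850 − 4651200 − 1716099 + 813960 = 114206511.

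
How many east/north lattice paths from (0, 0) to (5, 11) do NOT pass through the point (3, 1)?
Number of paths = 4104

Total paths from (0, 0) to (5, 11): C(16, 5) = 4368. Paths through (3, 1): (paths (0, 0) → (3, 1)) × (paths (3, 1) → (5, 11)) = C(4, 3) · C(12, 2) = 4 · 66 = 264. Avoidance count = 4368 − 264 = 4104.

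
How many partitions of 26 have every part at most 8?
p(26, parts ≤ 8) = 1297

Use the recurrence p(n, m) = p(n, m−1) + p(n−m, m): either the largest part is < m (count p(n, m−1)) or the largest part is exactly m (remove one copy of m, count p(n−m, m)). With p(0, ·) = 1 this gives p(26, parts ≤ 8) = 1297. (By conjugating Young diagrams, this also counts partitions of 26 into at most 8 parts.)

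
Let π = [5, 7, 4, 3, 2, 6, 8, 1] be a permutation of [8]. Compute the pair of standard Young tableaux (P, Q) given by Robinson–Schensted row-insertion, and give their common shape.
P = [1, 6, 8] / [2, 7] / [3] / [4] / [5];  Q = [1, 2, 7] / [3, 6] / [4] / [5] / [8];  common shape = (3, 2, 1, 1, 1)

Row-insert the values π_1, π_2, … into P one at a time, bumping the leftmost entry strictly greater than the inserted value down to the next row. The recording tableau Q records, in position (i, j), the step at which that cell was added to P.
  Insert 5 (step 1): P = [5];  Q = [1]
  Insert 7 (step 2): P = [5, 7];  Q = [1, 2]
  Insert 4 (step 3): P = [4, 7] / [5];  Q = [1, 2] / [3]
  Insert 3 (step 4): P = [3, 7] / [4] / [5];  Q = [1, 2] / [3] / [4]
  Insert 2 (step 5): P = [2, 7] / [3] / [4] / [5];  Q = [1, 2] / [3] / [4] / [5]
  Insert 6 (step 6): P = [2, 6] / [3, 7] / [4] / [5];  Q = [1, 2] / [3, 6] / [4] / [5]
  Insert 8 (step 7): P = [2, 6, 8] / [3, 7] / [4] / [5];  Q = [1, 2, 7] / [3, 6] / [4] / [5]
  Insert 1 (step 8): P = [1, 6, 8] / [2, 7] / [3] / [4] / [5];  Q = [1, 2, 7] / [3, 6] / [4] / [5] / [8]
Final shape: (3, 2, 1, 1, 1).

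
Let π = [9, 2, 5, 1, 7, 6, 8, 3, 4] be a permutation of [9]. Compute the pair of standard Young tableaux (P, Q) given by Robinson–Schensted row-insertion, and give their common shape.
P = [1, 3, 4, 8] / [2, 5, 6] / [7] / [9];  Q = [1, 3, 5, 7] / [2, 6, 9] / [4] / [8];  common shape = (4, 3, 1, 1)

Row-insert the values π_1, π_2, … into P one at a time, bumping the leftmost entry strictly greater than the inserted value down to the next row. The recording tableau Q records, in position (i, j), the step at which that cell was added to P.
  Insert 9 (step 1): P = [9];  Q = [1]
  Insert 2 (step 2): P = [2] / [9];  Q = [1] / [2]
  Insert 5 (step 3): P = [2, 5] / [9];  Q = [1, 3] / [2]
  Insert 1 (step 4): P = [1, 5] / [2] / [9];  Q = [1, 3] / [2] / [4]
  Insert 7 (step 5): P = [1, 5, 7] / [2] / [9];  Q = [1, 3, 5] / [2] / [4]
  Insert 6 (step 6): P = [1, 5, 6] / [2, 7] / [9];  Q = [1, 3, 5] / [2, 6] / [4]
  Insert 8 (step 7): P = [1, 5, 6, 8] / [2, 7] / [9];  Q = [1, 3, 5, 7] / [2, 6] / [4]
  Insert 3 (step 8): P = [1, 3, 6, 8] / [2, 5] / [7] / [9];  Q = [1, 3, 5, 7] / [2, 6] / [4] / [8]
  Insert 4 (step 9): P = [1, 3, 4, 8] / [2, 5, 6] / [7] / [9];  Q = [1, 3, 5, 7] / [2, 6, 9] / [4] / [8]
Final shape: (4, 3, 1, 1).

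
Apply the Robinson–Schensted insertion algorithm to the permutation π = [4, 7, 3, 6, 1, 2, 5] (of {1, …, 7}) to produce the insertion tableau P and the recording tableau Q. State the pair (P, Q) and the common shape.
P = [1, 2, 5] / [3, 6] / [4, 7];  Q = [1, 2, 7] / [3, 4] / [5, 6];  common shape = (3, 2, 2)

Row-insert the values π_1, π_2, … into P one at a time, bumping the leftmost entry strictly greater than the inserted value down to the next row. The recording tableau Q records, in position (i, j), the step at which that cell was added to P.
  Insert 4 (step 1): P = [4];  Q = [1]
  Insert 7 (step 2): P = [4, 7];  Q = [1, 2]
  Insert 3 (step 3): P = [3, 7] / [4];  Q = [1, 2] / [3]
  Insert 6 (step 4): P = [3, 6] / [4, 7];  Q = [1, 2] / [3, 4]
  Insert 1 (step 5): P = [1, 6] / [3, 7] / [4];  Q = [1, 2] / [3, 4] / [5]
  Insert 2 (step 6): P = [1, 2] / [3, 6] / [4, 7];  Q = [1, 2] / [3, 4] / [5, 6]
  Insert 5 (step 7): P = [1, 2, 5] / [3, 6] / [4, 7];  Q = [1, 2, 7] / [3, 4] / [5, 6]
Final shape: (3, 2, 2).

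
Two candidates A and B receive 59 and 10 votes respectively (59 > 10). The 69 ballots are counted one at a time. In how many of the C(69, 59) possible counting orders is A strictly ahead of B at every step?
Strict-lead orderings = 241472319088

Total orderings of the 69 votes with 59 for A: C(69, 59) = 340032449328. By the Bertrand ballot formula (Cycle Lemma / reflection principle), the number of orderings in which A is strictly ahead of B throughout is (p − q)/(p + q) · C(p + q, p) = (59 − 10)/(59 + 10) · 340032449328 = 241472319088.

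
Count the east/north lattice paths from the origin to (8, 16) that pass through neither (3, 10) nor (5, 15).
Number of paths = 565347

Inclusion–exclusion. Total paths: C(24, 8) = 735471. Through P₁: C(13, 3)·C(11, 5) = 132132. Through P₂: C(20, 5)·C(4, 3) = 62016. Since P₁ is strictly southwest of P₂, a monotone path through both must visit P₁ then P₂; paths through both = C(13, 3)·C(7, 2)·C(4, 3) = 24024. Avoid both = 735471 − 132132 − 62016 + 24024 = 565347.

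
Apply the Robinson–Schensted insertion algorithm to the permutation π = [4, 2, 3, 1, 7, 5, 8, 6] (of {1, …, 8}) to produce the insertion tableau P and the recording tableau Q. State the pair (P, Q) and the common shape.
P = [1, 3, 5, 6] / [2, 7, 8] / [4];  Q = [1, 3, 5, 7] / [2, 6, 8] / [4];  common shape = (4, 3, 1)

Row-insert the values π_1, π_2, … into P one at a time, bumping the leftmost entry strictly greater than the inserted value down to the next row. The recording tableau Q records, in position (i, j), the step at which that cell was added to P.
  Insert 4 (step 1): P = [4];  Q = [1]
  Insert 2 (step 2): P = [2] / [4];  Q = [1] / [2]
  Insert 3 (step 3): P = [2, 3] / [4];  Q = [1, 3] / [2]
  Insert 1 (step 4): P = [1, 3] / [2] / [4];  Q = [1, 3] / [2] / [4]
  Insert 7 (step 5): P = [1, 3, 7] / [2] / [4];  Q = [1, 3, 5] / [2] / [4]
  Insert 5 (step 6): P = [1, 3, 5] / [2, 7] / [4];  Q = [1, 3, 5] / [2, 6] / [4]
  Insert 8 (step 7): P = [1, 3, 5, 8] / [2, 7] / [4];  Q = [1, 3, 5, 7] / [2, 6] / [4]
  Insert 6 (step 8): P = [1, 3, 5, 6] / [2, 7, 8] / [4];  Q = [1, 3, 5, 7] / [2, 6, 8] / [4]
Final shape: (4, 3, 1).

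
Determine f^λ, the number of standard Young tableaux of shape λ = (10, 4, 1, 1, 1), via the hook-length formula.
# SYT of shape (10, 4, 1, 1, 1) = 194480

Hook-length formula: f^λ = n! / Π hook(c), product over all cells c of the Young diagram. For λ = (10, 4, 1, 1, 1), n = 17 boxes. Hook lengths by row (left-to-right, top-to-bottom): [14, 10, 9, 8, 6, 5, 4, 3, 2, 1]; [7, 3, 2, 1]; [3]; [2]; [1]. Product of hooks = 1828915200. So f^λ = 17! / 1828915200 = 355687428096000 / 1828915200 = 194480.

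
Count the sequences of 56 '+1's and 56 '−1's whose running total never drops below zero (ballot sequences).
C_56 = 6852456927844873497549658464312

These ballot sequences are counted by the Catalan number C_n = (1/(n + 1)) · C(2n, n). For n = 56: C_56 = (1/57) · C(112, 56) = 390590044887157789360330532465784/57 = 6852456927844873497549658464312.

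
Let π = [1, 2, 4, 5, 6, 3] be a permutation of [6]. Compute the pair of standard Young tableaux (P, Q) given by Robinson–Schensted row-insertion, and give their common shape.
P = [1, 2, 3, 5, 6] / [4];  Q = [1, 2, 3, 4, 5] / [6];  common shape = (5, 1)

Row-insert the values π_1, π_2, … into P one at a time, bumping the leftmost entry strictly greater than the inserted value down to the next row. The recording tableau Q records, in position (i, j), the step at which that cell was added to P.
  Insert 1 (step 1): P = [1];  Q = [1]
  Insert 2 (step 2): P = [1, 2];  Q = [1, 2]
  Insert 4 (step 3): P = [1, 2, 4];  Q = [1, 2, 3]
  Insert 5 (step 4): P = [1, 2, 4, 5];  Q = [1, 2, 3, 4]
  Insert 6 (step 5): P = [1, 2, 4, 5, 6];  Q = [1, 2, 3, 4, 5]
  Insert 3 (step 6): P = [1, 2, 3, 5, 6] / [4];  Q = [1, 2, 3, 4, 5] / [6]
Final shape: (5, 1).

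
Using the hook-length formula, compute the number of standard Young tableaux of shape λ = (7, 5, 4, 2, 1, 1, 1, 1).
# SYT of shape (7, 5, 4, 2, 1, 1, 1, 1) = 3233230000

Hook-length formula: f^λ = n! / Π hook(c), product over all cells c of the Young diagram. For λ = (7, 5, 4, 2, 1, 1, 1, 1), n = 22 boxes. Hook lengths by row (left-to-right, top-to-bottom): [14, 9, 7, 6, 4, 2, 1]; [11, 6, 4, 3, 1]; [9, 4, 2, 1]; [6, 1]; [4]; [3]; [2]; [1]. Product of hooks = 347640201216. So f^λ = 22! / 347640201216 = 1124000727777607680000 / 347640201216 = 3233230000.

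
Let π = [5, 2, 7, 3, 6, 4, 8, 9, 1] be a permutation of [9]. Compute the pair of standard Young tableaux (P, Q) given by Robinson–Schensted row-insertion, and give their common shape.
P = [1, 3, 4, 8, 9] / [2, 6] / [5] / [7];  Q = [1, 3, 5, 7, 8] / [2, 4] / [6] / [9];  common shape = (5, 2, 1, 1)

Row-insert the values π_1, π_2, … into P one at a time, bumping the leftmost entry strictly greater than the inserted value down to the next row. The recording tableau Q records, in position (i, j), the step at which that cell was added to P.
  Insert 5 (step 1): P = [5];  Q = [1]
  Insert 2 (step 2): P = [2] / [5];  Q = [1] / [2]
  Insert 7 (step 3): P = [2, 7] / [5];  Q = [1, 3] / [2]
  Insert 3 (step 4): P = [2, 3] / [5, 7];  Q = [1, 3] / [2, 4]
  Insert 6 (step 5): P = [2, 3, 6] / [5, 7];  Q = [1, 3, 5] / [2, 4]
  Insert 4 (step 6): P = [2, 3, 4] / [5, 6] / [7];  Q = [1, 3, 5] / [2, 4] / [6]
  Insert 8 (step 7): P = [2, 3, 4, 8] / [5, 6] / [7];  Q = [1, 3, 5, 7] / [2, 4] / [6]
  Insert 9 (step 8): P = [2, 3, 4, 8, 9] / [5, 6] / [7];  Q = [1, 3, 5, 7, 8] / [2, 4] / [6]
  Insert 1 (step 9): P = [1, 3, 4, 8, 9] / [2, 6] / [5] / [7];  Q = [1, 3, 5, 7, 8] / [2, 4] / [6] / [9]
Final shape: (5, 2, 1, 1).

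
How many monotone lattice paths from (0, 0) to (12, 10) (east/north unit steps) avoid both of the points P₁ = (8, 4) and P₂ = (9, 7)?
Number of paths = 353496

Inclusion–exclusion. Total paths: C(22, 12) = 646646. Through P₁: C(12, 8)·C(10, 4) = 103950. Through P₂: C(16, 9)·C(6, 3) = 228800. Since P₁ is strictly southwest of P₂, a monotone path through both must visit P₁ then P₂; paths through both = C(12, 8)·C(4, 1)·C(6, 3) = 39600. Avoid both = 646646 − 103950 − 228800 + 39600 = 353496.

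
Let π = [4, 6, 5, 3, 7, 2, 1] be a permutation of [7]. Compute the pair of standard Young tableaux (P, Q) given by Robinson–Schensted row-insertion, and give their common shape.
P = [1, 5, 7] / [2] / [3] / [4] / [6];  Q = [1, 2, 5] / [3] / [4] / [6] / [7];  common shape = (3, 1, 1, 1, 1)

Row-insert the values π_1, π_2, … into P one at a time, bumping the leftmost entry strictly greater than the inserted value down to the next row. The recording tableau Q records, in position (i, j), the step at which that cell was added to P.
  Insert 4 (step 1): P = [4];  Q = [1]
  Insert 6 (step 2): P = [4, 6];  Q = [1, 2]
  Insert 5 (step 3): P = [4, 5] / [6];  Q = [1, 2] / [3]
  Insert 3 (step 4): P = [3, 5] / [4] / [6];  Q = [1, 2] / [3] / [4]
  Insert 7 (step 5): P = [3, 5, 7] / [4] / [6];  Q = [1, 2, 5] / [3] / [4]
  Insert 2 (step 6): P = [2, 5, 7] / [3] / [4] / [6];  Q = [1, 2, 5] / [3] / [4] / [6]
  Insert 1 (step 7): P = [1, 5, 7] / [2] / [3] / [4] / [6];  Q = [1, 2, 5] / [3] / [4] / [6] / [7]
Final shape: (3, 1, 1, 1, 1).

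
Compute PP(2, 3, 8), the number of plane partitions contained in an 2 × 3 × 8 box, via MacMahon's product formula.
PP(2, 3, 8) = 9075

Evaluate the triple product over i = 1..2, j = 1..3, k = 1..8. The factors are (2/1) · (3/2) · (4/3) · (5/4) · (6/5) · (7/6) · (8/7) · (9/8) · … (48 factors total). The numerators and denominators telescope so the product is an integer; carrying out the multiplication exactly gives PP(2, 3, 8) = 9075.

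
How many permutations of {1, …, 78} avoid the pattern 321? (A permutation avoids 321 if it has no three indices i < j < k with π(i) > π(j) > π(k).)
C_78 = 73745243611532458459690151854647329239335600

These 321-avoiding permutations are counted by the Catalan number C_n = (1/(n + 1)) · C(2n, n). For n = 78: C_78 = (1/79) · C(156, 78) = 5825874245311064218315521996517139009907512400/79 = 73745243611532458459690151854647329239335600.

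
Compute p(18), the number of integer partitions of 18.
p(18) = 385

Compute p(n) via the recurrence p(n, m) = p(n, m−1) + p(n−m, m), where p(n, m) counts partitions of n with all parts ≤ m and p(n) = p(n, n). The base cases are p(0, m) = 1 and p(n, 0) = 0 for n > 0. Filling the table yields p(18) = 385. (Euler's pentagonal recurrence is an alternative.)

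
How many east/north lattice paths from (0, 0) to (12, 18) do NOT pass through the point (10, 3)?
Number of paths = 86454329

Total paths from (0, 0) to (12, 18): C(30, 12) = 86493225. Paths through (10, 3): (paths (0, 0) → (10, 3)) × (paths (10, 3) → (12, 18)) = C(13, 10) · C(17, 2) = 286 · 136 = 38896. Avoidance count = 86493225 − 38896 = 86454329.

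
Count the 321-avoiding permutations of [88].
C_88 = 64633260585762914370496637486146181462681535261000

These 321-avoiding permutations are counted by the Catalan number C_n = (1/(n + 1)) · C(2n, n). For n = 88: C_88 = (1/89) · C(176, 88) = 5752360192132899378974200736267010150178656638229000/89 = 64633260585762914370496637486146181462681535261000.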